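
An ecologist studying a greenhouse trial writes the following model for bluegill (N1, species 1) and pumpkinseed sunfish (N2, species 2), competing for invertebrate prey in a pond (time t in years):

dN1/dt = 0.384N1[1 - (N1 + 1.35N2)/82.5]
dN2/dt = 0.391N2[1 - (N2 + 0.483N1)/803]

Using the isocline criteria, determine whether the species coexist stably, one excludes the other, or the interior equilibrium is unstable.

species 2 excludes species 1

Compare the nullcline intercepts: K1/α12 = 82.5/1.35 = 61.1 < K2 = 803; K2/α21 = 803/0.483 = 1660 > K1 = 82.5.
Since the inequalities point opposite ways, species 2 can invade but species 1 cannot.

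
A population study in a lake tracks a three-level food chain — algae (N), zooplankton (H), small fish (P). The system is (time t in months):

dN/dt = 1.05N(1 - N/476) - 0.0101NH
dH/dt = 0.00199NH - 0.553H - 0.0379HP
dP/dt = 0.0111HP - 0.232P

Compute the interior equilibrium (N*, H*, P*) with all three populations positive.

From dP/dt = 0: 0.0111H* = 0.232, so H* = 20.9.
From dN/dt = 0: 1.05(1 - N*/476) = 0.0101·20.9, giving N* = 476·(1 - 0.201) = 380.
From dH/dt = 0: 0.00199·380 - 0.553 = 0.0379P*, so P* = 0.204/0.0379 = 5.38.

N* ≈ 380, H* ≈ 20.9, P* ≈ 5.38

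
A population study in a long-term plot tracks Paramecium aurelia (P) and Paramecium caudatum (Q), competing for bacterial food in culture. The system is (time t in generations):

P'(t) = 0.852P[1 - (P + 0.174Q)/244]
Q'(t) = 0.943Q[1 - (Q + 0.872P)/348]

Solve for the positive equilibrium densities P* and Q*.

P* ≈ 216, Q* ≈ 159

Setting both brackets to zero gives the nullclines P + 0.174Q = 244 and 0.872P + Q = 348.
Substituting Q = 348 - 0.872P into the first: P(1 - 0.174·0.872) = 244 - 0.174·348.
So P* = 183/0.848 = 216, and then Q* = 348 - 0.872·216 = 159.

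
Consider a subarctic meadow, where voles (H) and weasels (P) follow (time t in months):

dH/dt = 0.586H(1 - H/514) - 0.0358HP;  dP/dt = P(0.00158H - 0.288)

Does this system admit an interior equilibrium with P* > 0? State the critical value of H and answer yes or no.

The predator equation gives dP/dt > 0 only when H > 0.288/0.00158 = 182.
Without the predator, H → K = 514. Since 514 > 182, the predator can invade and persist.

Threshold H = 182; K > 182, so yes, the predator persists.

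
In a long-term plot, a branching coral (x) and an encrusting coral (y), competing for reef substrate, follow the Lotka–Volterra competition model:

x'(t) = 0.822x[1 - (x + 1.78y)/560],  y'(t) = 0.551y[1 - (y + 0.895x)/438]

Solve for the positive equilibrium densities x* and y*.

Setting both brackets to zero gives the nullclines x + 1.78y = 560 and 0.895x + y = 438.
Substituting y = 438 - 0.895x into the first: x(1 - 1.78·0.895) = 560 - 1.78·438.
So x* = -220/-0.593 = 370, and then y* = 438 - 0.895·370 = 107.

x* ≈ 370, y* ≈ 107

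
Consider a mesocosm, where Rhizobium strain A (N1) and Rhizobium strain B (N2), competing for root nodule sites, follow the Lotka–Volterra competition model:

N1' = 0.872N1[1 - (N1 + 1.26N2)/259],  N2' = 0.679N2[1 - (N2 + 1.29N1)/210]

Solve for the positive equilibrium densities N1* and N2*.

Setting both brackets to zero gives the nullclines N1 + 1.26N2 = 259 and 1.29N1 + N2 = 210.
Substituting N2 = 210 - 1.29N1 into the first: N1(1 - 1.26·1.29) = 259 - 1.26·210.
So N1* = -5.6/-0.625 = 8.95, and then N2* = 210 - 1.29·8.95 = 198.

N1* ≈ 8.95, N2* ≈ 198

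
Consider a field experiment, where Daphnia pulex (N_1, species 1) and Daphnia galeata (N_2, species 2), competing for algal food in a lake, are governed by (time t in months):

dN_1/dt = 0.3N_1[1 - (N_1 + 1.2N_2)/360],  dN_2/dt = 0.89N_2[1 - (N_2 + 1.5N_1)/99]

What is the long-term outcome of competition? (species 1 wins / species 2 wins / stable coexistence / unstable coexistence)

Compare the nullcline intercepts: K1/α12 = 360/1.2 = 300 > K2 = 99; K2/α21 = 99/1.5 = 66 < K1 = 360.
Since the inequalities point opposite ways, species 1 can invade but species 2 cannot.

species 1 excludes species 2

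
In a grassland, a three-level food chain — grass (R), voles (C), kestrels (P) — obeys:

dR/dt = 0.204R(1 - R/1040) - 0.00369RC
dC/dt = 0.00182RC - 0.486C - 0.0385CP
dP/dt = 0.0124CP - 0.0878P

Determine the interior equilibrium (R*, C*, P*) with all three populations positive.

From dP/dt = 0: 0.0124C* = 0.0878, so C* = 7.08.
From dR/dt = 0: 0.204(1 - R*/1040) = 0.00369·7.08, giving R* = 1040·(1 - 0.128) = 907.
From dC/dt = 0: 0.00182·907 - 0.486 = 0.0385P*, so P* = 1.16/0.0385 = 30.2.

R* ≈ 907, C* ≈ 7.08, P* ≈ 30.2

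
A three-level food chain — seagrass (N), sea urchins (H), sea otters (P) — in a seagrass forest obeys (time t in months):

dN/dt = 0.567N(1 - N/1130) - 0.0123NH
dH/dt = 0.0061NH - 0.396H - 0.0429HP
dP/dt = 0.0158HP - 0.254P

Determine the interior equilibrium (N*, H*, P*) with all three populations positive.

From dP/dt = 0: 0.0158H* = 0.254, so H* = 16.1.
From dN/dt = 0: 0.567(1 - N*/1130) = 0.0123·16.1, giving N* = 1130·(1 - 0.349) = 736.
From dH/dt = 0: 0.0061·736 - 0.396 = 0.0429P*, so P* = 4.09/0.0429 = 95.4.

N* ≈ 736, H* ≈ 16.1, P* ≈ 95.4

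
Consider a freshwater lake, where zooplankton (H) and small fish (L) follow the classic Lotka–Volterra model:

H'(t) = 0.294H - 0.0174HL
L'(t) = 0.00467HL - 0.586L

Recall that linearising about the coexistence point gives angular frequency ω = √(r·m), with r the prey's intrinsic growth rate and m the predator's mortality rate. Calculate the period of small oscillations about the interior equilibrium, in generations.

T ≈ 15.1 generations

Here r = 0.294 and m = 0.586, so r·m = 0.172.
ω = √0.172 = 0.415 per generation, hence T = 2π/ω ≈ 15.1 generations.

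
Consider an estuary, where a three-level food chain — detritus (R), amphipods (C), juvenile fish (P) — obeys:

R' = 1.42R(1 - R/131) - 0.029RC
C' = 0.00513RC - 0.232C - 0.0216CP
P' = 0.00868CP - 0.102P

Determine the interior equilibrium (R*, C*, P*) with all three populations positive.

From dP/dt = 0: 0.00868C* = 0.102, so C* = 11.8.
From dR/dt = 0: 1.42(1 - R*/131) = 0.029·11.8, giving R* = 131·(1 - 0.24) = 99.6.
From dC/dt = 0: 0.00513·99.6 - 0.232 = 0.0216P*, so P* = 0.279/0.0216 = 12.9.

R* ≈ 99.6, C* ≈ 11.8, P* ≈ 12.9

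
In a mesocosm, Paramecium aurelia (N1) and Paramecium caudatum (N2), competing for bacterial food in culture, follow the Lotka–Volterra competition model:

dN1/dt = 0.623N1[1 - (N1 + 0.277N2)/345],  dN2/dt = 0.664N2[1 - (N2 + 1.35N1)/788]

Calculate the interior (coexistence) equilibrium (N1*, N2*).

N1* ≈ 202, N2* ≈ 515

Setting both brackets to zero gives the nullclines N1 + 0.277N2 = 345 and 1.35N1 + N2 = 788.
Substituting N2 = 788 - 1.35N1 into the first: N1(1 - 0.277·1.35) = 345 - 0.277·788.
So N1* = 127/0.626 = 202, and then N2* = 788 - 1.35·202 = 515.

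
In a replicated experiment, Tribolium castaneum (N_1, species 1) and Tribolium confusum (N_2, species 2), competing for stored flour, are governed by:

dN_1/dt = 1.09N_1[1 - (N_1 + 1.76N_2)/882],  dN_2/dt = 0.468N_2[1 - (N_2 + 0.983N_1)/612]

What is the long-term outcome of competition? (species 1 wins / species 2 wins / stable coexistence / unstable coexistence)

Compare the nullcline intercepts: K1/α12 = 882/1.76 = 501 < K2 = 612; K2/α21 = 612/0.983 = 623 < K1 = 882.
Since both are reversed, neither can invade when rare; the interior point is a saddle.

unstable coexistence (outcome depends on initial conditions)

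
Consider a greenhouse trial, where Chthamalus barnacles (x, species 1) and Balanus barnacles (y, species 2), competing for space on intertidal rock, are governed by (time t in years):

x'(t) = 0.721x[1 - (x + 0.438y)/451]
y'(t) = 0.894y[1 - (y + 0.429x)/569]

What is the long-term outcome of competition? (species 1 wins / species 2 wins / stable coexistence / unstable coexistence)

Compare the nullcline intercepts: K1/α12 = 451/0.438 = 1030 > K2 = 569; K2/α21 = 569/0.429 = 1330 > K1 = 451.
Since both inequalities hold, each species can invade when rare, so the interior equilibrium is stable.

stable coexistence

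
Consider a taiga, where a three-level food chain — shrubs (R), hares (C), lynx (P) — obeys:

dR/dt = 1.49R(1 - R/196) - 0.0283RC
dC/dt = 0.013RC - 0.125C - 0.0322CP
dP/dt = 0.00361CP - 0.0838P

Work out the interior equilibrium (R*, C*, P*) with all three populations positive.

From dP/dt = 0: 0.00361C* = 0.0838, so C* = 23.2.
From dR/dt = 0: 1.49(1 - R*/196) = 0.0283·23.2, giving R* = 196·(1 - 0.441) = 110.
From dC/dt = 0: 0.013·110 - 0.125 = 0.0322P*, so P* = 1.3/0.0322 = 40.4.

R* ≈ 110, C* ≈ 23.2, P* ≈ 40.4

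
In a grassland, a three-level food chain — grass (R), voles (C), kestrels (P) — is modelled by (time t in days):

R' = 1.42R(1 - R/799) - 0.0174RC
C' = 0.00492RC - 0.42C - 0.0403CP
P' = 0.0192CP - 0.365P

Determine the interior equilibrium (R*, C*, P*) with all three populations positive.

From dP/dt = 0: 0.0192C* = 0.365, so C* = 19.
From dR/dt = 0: 1.42(1 - R*/799) = 0.0174·19, giving R* = 799·(1 - 0.233) = 613.
From dC/dt = 0: 0.00492·613 - 0.42 = 0.0403P*, so P* = 2.6/0.0403 = 64.4.

R* ≈ 613, C* ≈ 19, P* ≈ 64.4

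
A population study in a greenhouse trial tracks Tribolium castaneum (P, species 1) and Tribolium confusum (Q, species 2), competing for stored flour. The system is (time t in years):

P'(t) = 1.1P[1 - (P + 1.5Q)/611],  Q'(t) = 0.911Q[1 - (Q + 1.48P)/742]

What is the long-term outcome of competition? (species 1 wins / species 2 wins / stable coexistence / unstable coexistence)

Compare the nullcline intercepts: K1/α12 = 611/1.5 = 407 < K2 = 742; K2/α21 = 742/1.48 = 501 < K1 = 611.
Since both are reversed, neither can invade when rare; the interior point is a saddle.

unstable coexistence (outcome depends on initial conditions)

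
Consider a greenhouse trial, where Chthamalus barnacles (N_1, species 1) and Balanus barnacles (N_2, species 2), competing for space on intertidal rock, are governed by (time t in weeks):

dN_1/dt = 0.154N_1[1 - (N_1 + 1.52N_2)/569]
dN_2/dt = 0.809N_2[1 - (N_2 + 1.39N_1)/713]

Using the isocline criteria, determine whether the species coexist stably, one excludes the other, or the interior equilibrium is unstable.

Compare the nullcline intercepts: K1/α12 = 569/1.52 = 374 < K2 = 713; K2/α21 = 713/1.39 = 513 < K1 = 569.
Since both are reversed, neither can invade when rare; the interior point is a saddle.

unstable coexistence (outcome depends on initial conditions)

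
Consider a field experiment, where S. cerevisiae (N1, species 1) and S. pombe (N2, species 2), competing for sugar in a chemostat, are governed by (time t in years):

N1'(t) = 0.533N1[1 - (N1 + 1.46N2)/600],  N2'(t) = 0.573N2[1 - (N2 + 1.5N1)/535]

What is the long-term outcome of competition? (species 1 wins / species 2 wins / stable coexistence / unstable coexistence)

Compare the nullcline intercepts: K1/α12 = 600/1.46 = 411 < K2 = 535; K2/α21 = 535/1.5 = 357 < K1 = 600.
Since both are reversed, neither can invade when rare; the interior point is a saddle.

unstable coexistence (outcome depends on initial conditions)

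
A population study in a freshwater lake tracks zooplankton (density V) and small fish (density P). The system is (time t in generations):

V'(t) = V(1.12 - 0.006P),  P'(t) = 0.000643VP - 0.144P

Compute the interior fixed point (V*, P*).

Set dP/dt = 0 with P > 0: 0.000643V - 0.144 = 0, so V* = 0.144/0.000643 = 224.
Set dV/dt = 0 with V > 0: 1.12 - 0.006P = 0, so P* = 1.12/0.006 = 187.

V* ≈ 224, P* ≈ 187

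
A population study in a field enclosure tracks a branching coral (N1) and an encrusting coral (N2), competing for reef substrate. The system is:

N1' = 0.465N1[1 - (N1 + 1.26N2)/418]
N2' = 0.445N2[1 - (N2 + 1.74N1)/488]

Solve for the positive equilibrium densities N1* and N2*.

N1* ≈ 165, N2* ≈ 201

Setting both brackets to zero gives the nullclines N1 + 1.26N2 = 418 and 1.74N1 + N2 = 488.
Substituting N2 = 488 - 1.74N1 into the first: N1(1 - 1.26·1.74) = 418 - 1.26·488.
So N1* = -197/-1.19 = 165, and then N2* = 488 - 1.74·165 = 201.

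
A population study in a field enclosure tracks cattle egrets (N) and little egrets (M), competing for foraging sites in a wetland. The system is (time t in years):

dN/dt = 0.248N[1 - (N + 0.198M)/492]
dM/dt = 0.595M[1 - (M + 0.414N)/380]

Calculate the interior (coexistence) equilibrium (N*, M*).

Setting both brackets to zero gives the nullclines N + 0.198M = 492 and 0.414N + M = 380.
Substituting M = 380 - 0.414N into the first: N(1 - 0.198·0.414) = 492 - 0.198·380.
So N* = 417/0.918 = 454, and then M* = 380 - 0.414·454 = 192.

N* ≈ 454, M* ≈ 192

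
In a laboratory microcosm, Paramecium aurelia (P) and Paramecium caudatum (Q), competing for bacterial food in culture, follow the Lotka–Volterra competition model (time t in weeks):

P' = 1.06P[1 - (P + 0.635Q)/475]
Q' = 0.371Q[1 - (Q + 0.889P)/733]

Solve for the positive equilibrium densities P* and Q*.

Setting both brackets to zero gives the nullclines P + 0.635Q = 475 and 0.889P + Q = 733.
Substituting Q = 733 - 0.889P into the first: P(1 - 0.635·0.889) = 475 - 0.635·733.
So P* = 9.55/0.435 = 21.9, and then Q* = 733 - 0.889·21.9 = 714.

P* ≈ 21.9, Q* ≈ 714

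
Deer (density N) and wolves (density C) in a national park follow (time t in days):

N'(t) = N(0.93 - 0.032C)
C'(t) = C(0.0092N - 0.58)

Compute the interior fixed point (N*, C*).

N* ≈ 63, C* ≈ 29.1

Set dC/dt = 0 with C > 0: 0.0092N - 0.58 = 0, so N* = 0.58/0.0092 = 63.
Set dN/dt = 0 with N > 0: 0.93 - 0.032C = 0, so C* = 0.93/0.032 = 29.1.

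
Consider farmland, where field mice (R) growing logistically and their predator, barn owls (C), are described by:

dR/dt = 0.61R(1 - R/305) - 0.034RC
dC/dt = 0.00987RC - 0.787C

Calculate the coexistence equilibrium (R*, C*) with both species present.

From dC/dt = 0 with C > 0: 0.00987R* = 0.787, so R* = 79.7.
Substitute into dR/dt = 0: 0.61(1 - 79.7/305) = 0.034C*.
The bracket is 0.739, giving C* = 0.451/0.034 = 13.3.

R* ≈ 79.7, C* ≈ 13.3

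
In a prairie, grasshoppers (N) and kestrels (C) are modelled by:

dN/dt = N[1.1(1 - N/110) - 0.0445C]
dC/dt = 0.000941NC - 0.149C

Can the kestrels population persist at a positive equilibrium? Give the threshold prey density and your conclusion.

Threshold N = 158; K < 158, so no, the predator goes extinct.

The predator equation gives dC/dt > 0 only when N > 0.149/0.000941 = 158.
Without the predator, N → K = 110. Since 110 < 158, the predator cannot invade.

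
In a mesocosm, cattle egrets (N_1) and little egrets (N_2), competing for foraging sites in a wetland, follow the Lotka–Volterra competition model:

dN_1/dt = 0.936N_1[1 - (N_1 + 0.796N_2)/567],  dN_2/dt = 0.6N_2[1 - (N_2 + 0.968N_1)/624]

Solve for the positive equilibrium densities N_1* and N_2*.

N_1* ≈ 306, N_2* ≈ 327

Setting both brackets to zero gives the nullclines N_1 + 0.796N_2 = 567 and 0.968N_1 + N_2 = 624.
Substituting N_2 = 624 - 0.968N_1 into the first: N_1(1 - 0.796·0.968) = 567 - 0.796·624.
So N_1* = 70.3/0.229 = 306, and then N_2* = 624 - 0.968·306 = 327.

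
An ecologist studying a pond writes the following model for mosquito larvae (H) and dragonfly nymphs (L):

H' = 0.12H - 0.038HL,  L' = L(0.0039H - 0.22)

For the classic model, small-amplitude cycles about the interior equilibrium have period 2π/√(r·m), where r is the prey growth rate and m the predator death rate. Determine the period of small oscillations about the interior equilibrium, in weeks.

T ≈ 38.7 weeks

Here r = 0.12 and m = 0.22, so r·m = 0.0264.
ω = √0.0264 = 0.162 per week, hence T = 2π/ω ≈ 38.7 weeks.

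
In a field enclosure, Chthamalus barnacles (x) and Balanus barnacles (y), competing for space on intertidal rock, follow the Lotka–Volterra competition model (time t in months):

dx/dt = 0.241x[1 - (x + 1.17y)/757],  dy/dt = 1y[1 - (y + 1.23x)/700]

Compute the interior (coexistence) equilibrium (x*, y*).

x* ≈ 141, y* ≈ 526

Setting both brackets to zero gives the nullclines x + 1.17y = 757 and 1.23x + y = 700.
Substituting y = 700 - 1.23x into the first: x(1 - 1.17·1.23) = 757 - 1.17·700.
So x* = -62/-0.439 = 141, and then y* = 700 - 1.23·141 = 526.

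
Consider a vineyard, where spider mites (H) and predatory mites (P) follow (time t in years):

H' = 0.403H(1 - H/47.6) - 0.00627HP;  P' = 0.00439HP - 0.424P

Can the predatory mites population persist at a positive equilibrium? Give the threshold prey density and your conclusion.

Threshold H = 96.6; K < 96.6, so no, the predator goes extinct.

The predator equation gives dP/dt > 0 only when H > 0.424/0.00439 = 96.6.
Without the predator, H → K = 47.6. Since 47.6 < 96.6, the predator cannot invade.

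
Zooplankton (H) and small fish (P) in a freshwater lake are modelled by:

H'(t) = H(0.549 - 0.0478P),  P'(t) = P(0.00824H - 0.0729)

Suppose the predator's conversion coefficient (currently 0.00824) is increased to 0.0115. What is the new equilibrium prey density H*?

H* ≈ 6.34

At the interior fixed point, setting dP/dt = 0 with P > 0 fixes H* = (predator death rate)/(HP coefficient) — independent of the other coefficients.
With the change, H* = 0.0729/0.0115 = 6.34; it falls from 8.85.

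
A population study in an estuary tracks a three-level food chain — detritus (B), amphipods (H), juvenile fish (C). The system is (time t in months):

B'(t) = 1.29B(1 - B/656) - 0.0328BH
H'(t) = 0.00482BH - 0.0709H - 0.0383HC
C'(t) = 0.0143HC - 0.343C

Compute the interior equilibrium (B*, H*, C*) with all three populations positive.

From dC/dt = 0: 0.0143H* = 0.343, so H* = 24.
From dB/dt = 0: 1.29(1 - B*/656) = 0.0328·24, giving B* = 656·(1 - 0.61) = 256.
From dH/dt = 0: 0.00482·256 - 0.0709 = 0.0383C*, so C* = 1.16/0.0383 = 30.4.

B* ≈ 256, H* ≈ 24, C* ≈ 30.4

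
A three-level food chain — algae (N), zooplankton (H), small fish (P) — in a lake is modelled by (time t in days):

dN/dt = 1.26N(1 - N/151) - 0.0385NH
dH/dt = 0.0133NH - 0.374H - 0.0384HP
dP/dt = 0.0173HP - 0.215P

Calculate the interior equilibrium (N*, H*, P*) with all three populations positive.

N* ≈ 93.7, H* ≈ 12.4, P* ≈ 22.7

From dP/dt = 0: 0.0173H* = 0.215, so H* = 12.4.
From dN/dt = 0: 1.26(1 - N*/151) = 0.0385·12.4, giving N* = 151·(1 - 0.38) = 93.7.
From dH/dt = 0: 0.0133·93.7 - 0.374 = 0.0384P*, so P* = 0.872/0.0384 = 22.7.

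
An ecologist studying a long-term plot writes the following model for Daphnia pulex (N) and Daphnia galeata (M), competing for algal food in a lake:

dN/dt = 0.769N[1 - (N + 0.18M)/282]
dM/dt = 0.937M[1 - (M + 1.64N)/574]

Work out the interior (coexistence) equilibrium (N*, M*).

N* ≈ 254, M* ≈ 158

Setting both brackets to zero gives the nullclines N + 0.18M = 282 and 1.64N + M = 574.
Substituting M = 574 - 1.64N into the first: N(1 - 0.18·1.64) = 282 - 0.18·574.
So N* = 179/0.705 = 254, and then M* = 574 - 1.64·254 = 158.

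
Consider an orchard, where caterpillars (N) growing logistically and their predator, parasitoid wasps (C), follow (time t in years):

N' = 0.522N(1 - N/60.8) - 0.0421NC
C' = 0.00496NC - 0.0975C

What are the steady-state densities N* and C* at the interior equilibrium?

N* ≈ 19.7, C* ≈ 8.39

From dC/dt = 0 with C > 0: 0.00496N* = 0.0975, so N* = 19.7.
Substitute into dN/dt = 0: 0.522(1 - 19.7/60.8) = 0.0421C*.
The bracket is 0.677, giving C* = 0.353/0.0421 = 8.39.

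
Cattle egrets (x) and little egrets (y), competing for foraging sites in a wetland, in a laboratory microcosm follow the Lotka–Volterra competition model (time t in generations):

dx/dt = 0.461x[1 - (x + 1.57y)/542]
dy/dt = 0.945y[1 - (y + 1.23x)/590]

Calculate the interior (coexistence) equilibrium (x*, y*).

Setting both brackets to zero gives the nullclines x + 1.57y = 542 and 1.23x + y = 590.
Substituting y = 590 - 1.23x into the first: x(1 - 1.57·1.23) = 542 - 1.57·590.
So x* = -384/-0.931 = 413, and then y* = 590 - 1.23·413 = 82.3.

x* ≈ 413, y* ≈ 82.3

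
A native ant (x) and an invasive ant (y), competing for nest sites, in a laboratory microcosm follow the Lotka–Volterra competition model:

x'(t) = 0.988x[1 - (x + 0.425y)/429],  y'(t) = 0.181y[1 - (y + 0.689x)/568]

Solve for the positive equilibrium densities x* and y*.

x* ≈ 265, y* ≈ 385

Setting both brackets to zero gives the nullclines x + 0.425y = 429 and 0.689x + y = 568.
Substituting y = 568 - 0.689x into the first: x(1 - 0.425·0.689) = 429 - 0.425·568.
So x* = 188/0.707 = 265, and then y* = 568 - 0.689·265 = 385.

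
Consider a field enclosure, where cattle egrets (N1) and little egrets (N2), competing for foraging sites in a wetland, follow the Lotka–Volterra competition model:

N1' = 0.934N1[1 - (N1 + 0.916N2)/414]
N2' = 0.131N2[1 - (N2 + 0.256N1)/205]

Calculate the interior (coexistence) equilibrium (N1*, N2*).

Setting both brackets to zero gives the nullclines N1 + 0.916N2 = 414 and 0.256N1 + N2 = 205.
Substituting N2 = 205 - 0.256N1 into the first: N1(1 - 0.916·0.256) = 414 - 0.916·205.
So N1* = 226/0.766 = 296, and then N2* = 205 - 0.256·296 = 129.

N1* ≈ 296, N2* ≈ 129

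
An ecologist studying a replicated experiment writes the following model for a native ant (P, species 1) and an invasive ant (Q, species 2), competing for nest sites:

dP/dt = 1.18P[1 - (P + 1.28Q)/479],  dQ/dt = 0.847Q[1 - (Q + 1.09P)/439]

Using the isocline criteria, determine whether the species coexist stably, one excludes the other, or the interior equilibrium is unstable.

Compare the nullcline intercepts: K1/α12 = 479/1.28 = 374 < K2 = 439; K2/α21 = 439/1.09 = 403 < K1 = 479.
Since both are reversed, neither can invade when rare; the interior point is a saddle.

unstable coexistence (outcome depends on initial conditions)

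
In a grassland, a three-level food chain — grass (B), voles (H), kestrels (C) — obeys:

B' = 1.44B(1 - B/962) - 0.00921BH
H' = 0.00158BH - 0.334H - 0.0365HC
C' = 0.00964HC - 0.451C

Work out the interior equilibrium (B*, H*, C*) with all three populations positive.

B* ≈ 674, H* ≈ 46.8, C* ≈ 20

From dC/dt = 0: 0.00964H* = 0.451, so H* = 46.8.
From dB/dt = 0: 1.44(1 - B*/962) = 0.00921·46.8, giving B* = 962·(1 - 0.299) = 674.
From dH/dt = 0: 0.00158·674 - 0.334 = 0.0365C*, so C* = 0.731/0.0365 = 20.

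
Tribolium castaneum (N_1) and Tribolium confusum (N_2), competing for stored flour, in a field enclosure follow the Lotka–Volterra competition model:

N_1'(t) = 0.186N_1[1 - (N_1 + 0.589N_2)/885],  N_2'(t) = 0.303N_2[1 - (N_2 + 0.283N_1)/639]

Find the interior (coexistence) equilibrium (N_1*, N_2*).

Setting both brackets to zero gives the nullclines N_1 + 0.589N_2 = 885 and 0.283N_1 + N_2 = 639.
Substituting N_2 = 639 - 0.283N_1 into the first: N_1(1 - 0.589·0.283) = 885 - 0.589·639.
So N_1* = 509/0.833 = 610, and then N_2* = 639 - 0.283·610 = 466.

N_1* ≈ 610, N_2* ≈ 466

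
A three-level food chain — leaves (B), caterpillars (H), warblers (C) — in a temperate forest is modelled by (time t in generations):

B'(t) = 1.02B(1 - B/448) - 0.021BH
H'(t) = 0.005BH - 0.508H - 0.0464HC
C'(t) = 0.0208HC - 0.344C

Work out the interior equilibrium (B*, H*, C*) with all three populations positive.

B* ≈ 295, H* ≈ 16.5, C* ≈ 20.9

From dC/dt = 0: 0.0208H* = 0.344, so H* = 16.5.
From dB/dt = 0: 1.02(1 - B*/448) = 0.021·16.5, giving B* = 448·(1 - 0.34) = 295.
From dH/dt = 0: 0.005·295 - 0.508 = 0.0464C*, so C* = 0.969/0.0464 = 20.9.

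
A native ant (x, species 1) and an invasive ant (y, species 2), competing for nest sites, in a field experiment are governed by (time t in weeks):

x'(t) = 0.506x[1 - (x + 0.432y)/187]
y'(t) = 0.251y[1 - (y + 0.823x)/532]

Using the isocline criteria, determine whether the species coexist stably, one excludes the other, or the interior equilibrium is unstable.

species 2 excludes species 1

Compare the nullcline intercepts: K1/α12 = 187/0.432 = 433 < K2 = 532; K2/α21 = 532/0.823 = 646 > K1 = 187.
Since the inequalities point opposite ways, species 2 can invade but species 1 cannot.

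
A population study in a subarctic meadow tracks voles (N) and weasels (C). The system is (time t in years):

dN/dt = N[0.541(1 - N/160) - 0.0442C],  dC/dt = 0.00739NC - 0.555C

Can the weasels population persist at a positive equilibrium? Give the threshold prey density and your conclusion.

Threshold N = 75.1; K > 75.1, so yes, the predator persists.

The predator equation gives dC/dt > 0 only when N > 0.555/0.00739 = 75.1.
Without the predator, N → K = 160. Since 160 > 75.1, the predator can invade and persist.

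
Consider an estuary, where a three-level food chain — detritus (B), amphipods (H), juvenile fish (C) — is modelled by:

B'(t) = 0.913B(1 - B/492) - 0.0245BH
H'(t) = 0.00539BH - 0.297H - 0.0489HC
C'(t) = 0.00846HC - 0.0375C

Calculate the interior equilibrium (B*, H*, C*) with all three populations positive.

From dC/dt = 0: 0.00846H* = 0.0375, so H* = 4.43.
From dB/dt = 0: 0.913(1 - B*/492) = 0.0245·4.43, giving B* = 492·(1 - 0.119) = 433.
From dH/dt = 0: 0.00539·433 - 0.297 = 0.0489C*, so C* = 2.04/0.0489 = 41.7.

B* ≈ 433, H* ≈ 4.43, C* ≈ 41.7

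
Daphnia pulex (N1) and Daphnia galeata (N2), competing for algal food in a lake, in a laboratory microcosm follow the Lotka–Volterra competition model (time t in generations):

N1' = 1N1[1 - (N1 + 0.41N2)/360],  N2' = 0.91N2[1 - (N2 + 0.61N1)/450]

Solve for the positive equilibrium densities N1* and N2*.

N1* ≈ 234, N2* ≈ 307

Setting both brackets to zero gives the nullclines N1 + 0.41N2 = 360 and 0.61N1 + N2 = 450.
Substituting N2 = 450 - 0.61N1 into the first: N1(1 - 0.41·0.61) = 360 - 0.41·450.
So N1* = 176/0.75 = 234, and then N2* = 450 - 0.61·234 = 307.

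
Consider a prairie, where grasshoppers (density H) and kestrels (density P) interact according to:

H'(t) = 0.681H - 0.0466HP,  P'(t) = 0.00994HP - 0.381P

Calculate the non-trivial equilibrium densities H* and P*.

Set dP/dt = 0 with P > 0: 0.00994H - 0.381 = 0, so H* = 0.381/0.00994 = 38.3.
Set dH/dt = 0 with H > 0: 0.681 - 0.0466P = 0, so P* = 0.681/0.0466 = 14.6.

H* ≈ 38.3, P* ≈ 14.6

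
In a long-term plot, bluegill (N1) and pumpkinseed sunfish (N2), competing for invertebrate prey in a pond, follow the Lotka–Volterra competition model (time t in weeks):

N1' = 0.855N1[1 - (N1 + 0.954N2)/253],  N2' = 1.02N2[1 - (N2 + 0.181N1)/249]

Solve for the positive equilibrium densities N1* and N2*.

N1* ≈ 18.7, N2* ≈ 246

Setting both brackets to zero gives the nullclines N1 + 0.954N2 = 253 and 0.181N1 + N2 = 249.
Substituting N2 = 249 - 0.181N1 into the first: N1(1 - 0.954·0.181) = 253 - 0.954·249.
So N1* = 15.5/0.827 = 18.7, and then N2* = 249 - 0.181·18.7 = 246.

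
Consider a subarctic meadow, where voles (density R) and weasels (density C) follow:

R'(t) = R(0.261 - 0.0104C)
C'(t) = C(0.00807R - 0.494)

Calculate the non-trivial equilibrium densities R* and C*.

Set dC/dt = 0 with C > 0: 0.00807R - 0.494 = 0, so R* = 0.494/0.00807 = 61.2.
Set dR/dt = 0 with R > 0: 0.261 - 0.0104C = 0, so C* = 0.261/0.0104 = 25.1.

R* ≈ 61.2, C* ≈ 25.1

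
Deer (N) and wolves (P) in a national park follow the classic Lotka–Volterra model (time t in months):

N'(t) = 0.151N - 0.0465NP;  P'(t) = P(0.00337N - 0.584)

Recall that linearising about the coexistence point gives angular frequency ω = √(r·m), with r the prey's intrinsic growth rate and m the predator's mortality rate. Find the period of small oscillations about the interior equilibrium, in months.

Here r = 0.151 and m = 0.584, so r·m = 0.0882.
ω = √0.0882 = 0.297 per month, hence T = 2π/ω ≈ 21.2 months.

T ≈ 21.2 months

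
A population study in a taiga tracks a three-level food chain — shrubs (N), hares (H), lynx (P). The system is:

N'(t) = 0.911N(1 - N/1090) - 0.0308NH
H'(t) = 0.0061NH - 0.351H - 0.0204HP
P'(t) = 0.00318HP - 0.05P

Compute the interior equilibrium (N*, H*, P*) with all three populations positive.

From dP/dt = 0: 0.00318H* = 0.05, so H* = 15.7.
From dN/dt = 0: 0.911(1 - N*/1090) = 0.0308·15.7, giving N* = 1090·(1 - 0.532) = 511.
From dH/dt = 0: 0.0061·511 - 0.351 = 0.0204P*, so P* = 2.76/0.0204 = 135.

N* ≈ 511, H* ≈ 15.7, P* ≈ 135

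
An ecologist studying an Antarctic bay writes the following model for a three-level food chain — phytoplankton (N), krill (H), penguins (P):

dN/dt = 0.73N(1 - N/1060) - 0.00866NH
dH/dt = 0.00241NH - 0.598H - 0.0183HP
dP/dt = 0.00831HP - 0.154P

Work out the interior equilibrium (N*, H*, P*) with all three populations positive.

From dP/dt = 0: 0.00831H* = 0.154, so H* = 18.5.
From dN/dt = 0: 0.73(1 - N*/1060) = 0.00866·18.5, giving N* = 1060·(1 - 0.22) = 827.
From dH/dt = 0: 0.00241·827 - 0.598 = 0.0183P*, so P* = 1.39/0.0183 = 76.2.

N* ≈ 827, H* ≈ 18.5, P* ≈ 76.2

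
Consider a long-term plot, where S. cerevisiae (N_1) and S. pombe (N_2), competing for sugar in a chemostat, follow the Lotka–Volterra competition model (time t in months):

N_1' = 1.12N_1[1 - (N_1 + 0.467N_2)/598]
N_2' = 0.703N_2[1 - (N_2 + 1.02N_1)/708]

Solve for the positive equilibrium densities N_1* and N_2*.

N_1* ≈ 511, N_2* ≈ 187

Setting both brackets to zero gives the nullclines N_1 + 0.467N_2 = 598 and 1.02N_1 + N_2 = 708.
Substituting N_2 = 708 - 1.02N_1 into the first: N_1(1 - 0.467·1.02) = 598 - 0.467·708.
So N_1* = 267/0.524 = 511, and then N_2* = 708 - 1.02·511 = 187.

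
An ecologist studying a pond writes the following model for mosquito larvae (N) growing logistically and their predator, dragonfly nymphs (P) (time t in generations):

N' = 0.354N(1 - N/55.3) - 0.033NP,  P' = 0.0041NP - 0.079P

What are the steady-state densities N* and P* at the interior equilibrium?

N* ≈ 19.3, P* ≈ 6.99

From dP/dt = 0 with P > 0: 0.0041N* = 0.079, so N* = 19.3.
Substitute into dN/dt = 0: 0.354(1 - 19.3/55.3) = 0.033P*.
The bracket is 0.652, giving P* = 0.231/0.033 = 6.99.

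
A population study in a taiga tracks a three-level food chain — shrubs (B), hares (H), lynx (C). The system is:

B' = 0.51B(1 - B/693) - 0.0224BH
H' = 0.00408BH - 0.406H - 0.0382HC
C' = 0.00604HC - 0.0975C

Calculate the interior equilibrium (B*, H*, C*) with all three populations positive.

From dC/dt = 0: 0.00604H* = 0.0975, so H* = 16.1.
From dB/dt = 0: 0.51(1 - B*/693) = 0.0224·16.1, giving B* = 693·(1 - 0.709) = 202.
From dH/dt = 0: 0.00408·202 - 0.406 = 0.0382C*, so C* = 0.417/0.0382 = 10.9.

B* ≈ 202, H* ≈ 16.1, C* ≈ 10.9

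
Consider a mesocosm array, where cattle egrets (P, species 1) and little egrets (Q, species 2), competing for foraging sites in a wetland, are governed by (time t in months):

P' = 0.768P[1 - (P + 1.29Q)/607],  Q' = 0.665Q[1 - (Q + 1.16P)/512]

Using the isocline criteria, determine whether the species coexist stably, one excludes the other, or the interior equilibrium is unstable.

unstable coexistence (outcome depends on initial conditions)

Compare the nullcline intercepts: K1/α12 = 607/1.29 = 471 < K2 = 512; K2/α21 = 512/1.16 = 441 < K1 = 607.
Since both are reversed, neither can invade when rare; the interior point is a saddle.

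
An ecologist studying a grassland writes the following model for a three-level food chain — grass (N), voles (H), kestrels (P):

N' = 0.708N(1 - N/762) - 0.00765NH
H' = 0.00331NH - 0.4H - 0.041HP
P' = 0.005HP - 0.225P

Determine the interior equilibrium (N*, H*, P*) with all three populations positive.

From dP/dt = 0: 0.005H* = 0.225, so H* = 45.
From dN/dt = 0: 0.708(1 - N*/762) = 0.00765·45, giving N* = 762·(1 - 0.486) = 391.
From dH/dt = 0: 0.00331·391 - 0.4 = 0.041P*, so P* = 0.896/0.041 = 21.8.

N* ≈ 391, H* ≈ 45, P* ≈ 21.8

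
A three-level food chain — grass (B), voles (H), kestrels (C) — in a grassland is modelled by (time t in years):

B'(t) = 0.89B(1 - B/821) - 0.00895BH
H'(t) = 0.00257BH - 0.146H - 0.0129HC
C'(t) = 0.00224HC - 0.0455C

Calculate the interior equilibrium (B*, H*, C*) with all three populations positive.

B* ≈ 653, H* ≈ 20.3, C* ≈ 119

From dC/dt = 0: 0.00224H* = 0.0455, so H* = 20.3.
From dB/dt = 0: 0.89(1 - B*/821) = 0.00895·20.3, giving B* = 821·(1 - 0.204) = 653.
From dH/dt = 0: 0.00257·653 - 0.146 = 0.0129C*, so C* = 1.53/0.0129 = 119.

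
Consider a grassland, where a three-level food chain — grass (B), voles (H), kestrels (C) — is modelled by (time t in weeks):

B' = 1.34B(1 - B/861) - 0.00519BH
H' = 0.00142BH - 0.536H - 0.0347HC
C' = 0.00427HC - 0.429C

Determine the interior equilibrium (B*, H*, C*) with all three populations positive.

B* ≈ 526, H* ≈ 100, C* ≈ 6.08

From dC/dt = 0: 0.00427H* = 0.429, so H* = 100.
From dB/dt = 0: 1.34(1 - B*/861) = 0.00519·100, giving B* = 861·(1 - 0.389) = 526.
From dH/dt = 0: 0.00142·526 - 0.536 = 0.0347C*, so C* = 0.211/0.0347 = 6.08.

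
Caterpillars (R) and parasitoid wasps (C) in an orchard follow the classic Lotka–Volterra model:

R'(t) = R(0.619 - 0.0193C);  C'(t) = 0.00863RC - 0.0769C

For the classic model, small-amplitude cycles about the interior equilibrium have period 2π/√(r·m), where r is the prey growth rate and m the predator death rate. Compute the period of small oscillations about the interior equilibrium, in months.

Here r = 0.619 and m = 0.0769, so r·m = 0.0476.
ω = √0.0476 = 0.218 per month, hence T = 2π/ω ≈ 28.8 months.

T ≈ 28.8 months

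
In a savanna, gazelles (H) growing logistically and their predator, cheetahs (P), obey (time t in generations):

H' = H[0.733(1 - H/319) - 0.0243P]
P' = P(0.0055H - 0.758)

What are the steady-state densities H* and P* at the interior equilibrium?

From dP/dt = 0 with P > 0: 0.0055H* = 0.758, so H* = 138.
Substitute into dH/dt = 0: 0.733(1 - 138/319) = 0.0243P*.
The bracket is 0.568, giving P* = 0.416/0.0243 = 17.1.

H* ≈ 138, P* ≈ 17.1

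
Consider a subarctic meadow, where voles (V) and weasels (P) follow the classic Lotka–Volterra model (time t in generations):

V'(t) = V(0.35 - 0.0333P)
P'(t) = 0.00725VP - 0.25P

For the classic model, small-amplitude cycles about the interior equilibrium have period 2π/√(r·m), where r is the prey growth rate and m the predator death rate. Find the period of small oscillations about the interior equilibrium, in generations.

T ≈ 21.2 generations

Here r = 0.35 and m = 0.25, so r·m = 0.0875.
ω = √0.0875 = 0.296 per generation, hence T = 2π/ω ≈ 21.2 generations.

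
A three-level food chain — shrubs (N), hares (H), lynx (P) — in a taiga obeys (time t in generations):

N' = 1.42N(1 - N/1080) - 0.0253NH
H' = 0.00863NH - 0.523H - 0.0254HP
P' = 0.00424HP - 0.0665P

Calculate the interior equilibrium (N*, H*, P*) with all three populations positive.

N* ≈ 778, H* ≈ 15.7, P* ≈ 244

From dP/dt = 0: 0.00424H* = 0.0665, so H* = 15.7.
From dN/dt = 0: 1.42(1 - N*/1080) = 0.0253·15.7, giving N* = 1080·(1 - 0.279) = 778.
From dH/dt = 0: 0.00863·778 - 0.523 = 0.0254P*, so P* = 6.19/0.0254 = 244.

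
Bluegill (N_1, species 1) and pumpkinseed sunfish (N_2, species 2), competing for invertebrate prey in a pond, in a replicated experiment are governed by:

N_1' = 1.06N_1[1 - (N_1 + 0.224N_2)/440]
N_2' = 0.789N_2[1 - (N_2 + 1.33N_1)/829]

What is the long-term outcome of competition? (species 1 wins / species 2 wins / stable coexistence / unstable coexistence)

stable coexistence

Compare the nullcline intercepts: K1/α12 = 440/0.224 = 1960 > K2 = 829; K2/α21 = 829/1.33 = 623 > K1 = 440.
Since both inequalities hold, each species can invade when rare, so the interior equilibrium is stable.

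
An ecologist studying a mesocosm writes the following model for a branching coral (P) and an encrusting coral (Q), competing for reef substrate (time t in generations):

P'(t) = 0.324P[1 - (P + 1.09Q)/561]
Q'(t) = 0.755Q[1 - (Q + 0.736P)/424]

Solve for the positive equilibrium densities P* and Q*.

P* ≈ 500, Q* ≈ 56.1

Setting both brackets to zero gives the nullclines P + 1.09Q = 561 and 0.736P + Q = 424.
Substituting Q = 424 - 0.736P into the first: P(1 - 1.09·0.736) = 561 - 1.09·424.
So P* = 98.8/0.198 = 500, and then Q* = 424 - 0.736·500 = 56.1.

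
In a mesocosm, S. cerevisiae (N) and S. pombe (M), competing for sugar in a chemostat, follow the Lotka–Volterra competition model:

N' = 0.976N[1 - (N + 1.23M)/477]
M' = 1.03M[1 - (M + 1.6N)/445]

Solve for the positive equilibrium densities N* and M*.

Setting both brackets to zero gives the nullclines N + 1.23M = 477 and 1.6N + M = 445.
Substituting M = 445 - 1.6N into the first: N(1 - 1.23·1.6) = 477 - 1.23·445.
So N* = -70.4/-0.968 = 72.7, and then M* = 445 - 1.6·72.7 = 329.

N* ≈ 72.7, M* ≈ 329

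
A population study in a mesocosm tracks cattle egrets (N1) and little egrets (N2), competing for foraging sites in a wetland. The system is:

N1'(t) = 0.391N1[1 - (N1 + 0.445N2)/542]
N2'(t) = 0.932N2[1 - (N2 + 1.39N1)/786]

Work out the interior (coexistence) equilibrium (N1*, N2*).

Setting both brackets to zero gives the nullclines N1 + 0.445N2 = 542 and 1.39N1 + N2 = 786.
Substituting N2 = 786 - 1.39N1 into the first: N1(1 - 0.445·1.39) = 542 - 0.445·786.
So N1* = 192/0.381 = 504, and then N2* = 786 - 1.39·504 = 85.5.

N1* ≈ 504, N2* ≈ 85.5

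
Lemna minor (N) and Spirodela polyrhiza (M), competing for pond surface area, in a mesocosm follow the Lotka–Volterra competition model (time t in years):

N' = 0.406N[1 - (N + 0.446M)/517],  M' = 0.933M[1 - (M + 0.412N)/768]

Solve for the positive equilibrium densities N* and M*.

N* ≈ 214, M* ≈ 680

Setting both brackets to zero gives the nullclines N + 0.446M = 517 and 0.412N + M = 768.
Substituting M = 768 - 0.412N into the first: N(1 - 0.446·0.412) = 517 - 0.446·768.
So N* = 174/0.816 = 214, and then M* = 768 - 0.412·214 = 680.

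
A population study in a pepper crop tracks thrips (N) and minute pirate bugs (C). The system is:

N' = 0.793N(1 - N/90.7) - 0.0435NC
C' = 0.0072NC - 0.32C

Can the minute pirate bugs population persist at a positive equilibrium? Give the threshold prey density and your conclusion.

The predator equation gives dC/dt > 0 only when N > 0.32/0.0072 = 44.4.
Without the predator, N → K = 90.7. Since 90.7 > 44.4, the predator can invade and persist.

Threshold N = 44.4; K > 44.4, so yes, the predator persists.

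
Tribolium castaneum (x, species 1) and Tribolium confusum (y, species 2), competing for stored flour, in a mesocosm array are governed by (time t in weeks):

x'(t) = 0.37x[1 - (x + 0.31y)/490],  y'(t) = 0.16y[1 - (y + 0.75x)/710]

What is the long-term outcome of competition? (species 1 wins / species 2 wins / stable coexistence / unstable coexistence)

stable coexistence

Compare the nullcline intercepts: K1/α12 = 490/0.31 = 1580 > K2 = 710; K2/α21 = 710/0.75 = 947 > K1 = 490.
Since both inequalities hold, each species can invade when rare, so the interior equilibrium is stable.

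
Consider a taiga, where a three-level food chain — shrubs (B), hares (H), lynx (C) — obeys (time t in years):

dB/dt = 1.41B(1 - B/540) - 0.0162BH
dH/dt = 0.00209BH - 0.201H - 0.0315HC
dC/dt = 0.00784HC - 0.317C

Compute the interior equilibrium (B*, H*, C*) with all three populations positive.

From dC/dt = 0: 0.00784H* = 0.317, so H* = 40.4.
From dB/dt = 0: 1.41(1 - B*/540) = 0.0162·40.4, giving B* = 540·(1 - 0.465) = 289.
From dH/dt = 0: 0.00209·289 - 0.201 = 0.0315C*, so C* = 0.403/0.0315 = 12.8.

B* ≈ 289, H* ≈ 40.4, C* ≈ 12.8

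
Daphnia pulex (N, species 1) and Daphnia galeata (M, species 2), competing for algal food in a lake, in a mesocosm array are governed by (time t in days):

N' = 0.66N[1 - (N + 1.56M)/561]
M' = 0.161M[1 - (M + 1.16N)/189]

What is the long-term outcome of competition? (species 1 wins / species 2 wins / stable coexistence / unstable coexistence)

species 1 excludes species 2

Compare the nullcline intercepts: K1/α12 = 561/1.56 = 360 > K2 = 189; K2/α21 = 189/1.16 = 163 < K1 = 561.
Since the inequalities point opposite ways, species 1 can invade but species 2 cannot.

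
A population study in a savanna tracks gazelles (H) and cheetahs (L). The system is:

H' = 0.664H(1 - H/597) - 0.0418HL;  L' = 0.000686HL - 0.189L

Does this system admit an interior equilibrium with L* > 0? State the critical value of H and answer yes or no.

The predator equation gives dL/dt > 0 only when H > 0.189/0.000686 = 276.
Without the predator, H → K = 597. Since 597 > 276, the predator can invade and persist.

Threshold H = 276; K > 276, so yes, the predator persists.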